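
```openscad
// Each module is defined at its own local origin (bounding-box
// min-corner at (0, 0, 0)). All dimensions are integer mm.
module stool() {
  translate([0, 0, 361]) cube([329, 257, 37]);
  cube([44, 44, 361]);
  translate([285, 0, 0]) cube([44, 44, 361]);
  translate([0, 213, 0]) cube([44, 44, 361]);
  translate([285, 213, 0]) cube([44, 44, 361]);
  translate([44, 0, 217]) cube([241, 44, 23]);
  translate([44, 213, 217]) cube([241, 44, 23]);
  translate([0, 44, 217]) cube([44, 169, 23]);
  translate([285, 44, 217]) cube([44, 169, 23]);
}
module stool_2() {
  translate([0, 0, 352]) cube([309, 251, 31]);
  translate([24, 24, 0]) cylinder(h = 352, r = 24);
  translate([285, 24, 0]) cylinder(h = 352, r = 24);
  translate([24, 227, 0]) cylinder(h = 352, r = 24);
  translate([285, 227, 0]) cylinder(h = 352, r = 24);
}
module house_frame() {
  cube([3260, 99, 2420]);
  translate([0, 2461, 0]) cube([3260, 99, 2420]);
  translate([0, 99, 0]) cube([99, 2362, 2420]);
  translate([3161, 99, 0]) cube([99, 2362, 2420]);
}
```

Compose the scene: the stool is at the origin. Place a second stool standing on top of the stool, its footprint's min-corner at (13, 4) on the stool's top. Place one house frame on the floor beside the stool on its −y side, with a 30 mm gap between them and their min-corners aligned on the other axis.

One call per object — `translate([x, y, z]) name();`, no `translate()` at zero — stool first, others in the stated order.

stool();
translate([13, 4, 398]) stool_2();
translate([0, -2590, 0]) house_frame();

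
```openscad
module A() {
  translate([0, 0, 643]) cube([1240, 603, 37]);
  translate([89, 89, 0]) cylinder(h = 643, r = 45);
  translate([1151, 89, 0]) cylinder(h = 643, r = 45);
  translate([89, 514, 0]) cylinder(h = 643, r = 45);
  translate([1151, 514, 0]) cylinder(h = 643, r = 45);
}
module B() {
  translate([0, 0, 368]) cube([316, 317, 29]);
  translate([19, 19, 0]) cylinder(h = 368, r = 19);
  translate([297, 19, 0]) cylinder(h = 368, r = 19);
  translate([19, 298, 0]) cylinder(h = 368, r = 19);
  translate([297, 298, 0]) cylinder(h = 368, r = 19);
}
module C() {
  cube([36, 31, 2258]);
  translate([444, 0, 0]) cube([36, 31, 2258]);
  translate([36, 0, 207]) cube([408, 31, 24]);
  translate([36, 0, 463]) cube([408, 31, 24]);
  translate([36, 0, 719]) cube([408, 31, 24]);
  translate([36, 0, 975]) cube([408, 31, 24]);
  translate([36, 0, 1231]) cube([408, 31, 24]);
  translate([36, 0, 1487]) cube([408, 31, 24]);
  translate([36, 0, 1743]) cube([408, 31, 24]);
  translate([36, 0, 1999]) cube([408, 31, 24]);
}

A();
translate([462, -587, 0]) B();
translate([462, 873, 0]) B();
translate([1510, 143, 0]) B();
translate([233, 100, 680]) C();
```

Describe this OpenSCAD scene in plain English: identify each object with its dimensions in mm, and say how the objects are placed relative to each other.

A is a table: top 1240 mm (x) × 603 mm (y), 37 mm thick, upper face at z = 680 mm, on four round legs of 90 mm diameter, each leg's bounding box inset 44 mm from the nearest pair of top edges, running from z = 0 to the bottom of the top.

B is a simple wooden stool: a rectangular seat 316 mm (x) by 317 mm (y), 29 mm thick, top face at z = 397 mm, on four round legs, each 38 mm in diameter. The legs rest on z = 0, each leg's axis is inset half a diameter from the nearest pair of seat edges (so the leg's bounding box is flush with the corner).

C is a wooden ladder with two side rails of 36×31 mm section and 2258 mm height, set 480 mm apart overall. Between them run 8 rectangular rungs (31 mm deep, 24 mm thick), front faces flush with the rails' −y face. The bottom of the first rung is 207 mm above the floor and each subsequent rung is 256 mm higher than the one below.

Three stools sit around the table at the −y, +y, +x sides. The ladder is on top of the table.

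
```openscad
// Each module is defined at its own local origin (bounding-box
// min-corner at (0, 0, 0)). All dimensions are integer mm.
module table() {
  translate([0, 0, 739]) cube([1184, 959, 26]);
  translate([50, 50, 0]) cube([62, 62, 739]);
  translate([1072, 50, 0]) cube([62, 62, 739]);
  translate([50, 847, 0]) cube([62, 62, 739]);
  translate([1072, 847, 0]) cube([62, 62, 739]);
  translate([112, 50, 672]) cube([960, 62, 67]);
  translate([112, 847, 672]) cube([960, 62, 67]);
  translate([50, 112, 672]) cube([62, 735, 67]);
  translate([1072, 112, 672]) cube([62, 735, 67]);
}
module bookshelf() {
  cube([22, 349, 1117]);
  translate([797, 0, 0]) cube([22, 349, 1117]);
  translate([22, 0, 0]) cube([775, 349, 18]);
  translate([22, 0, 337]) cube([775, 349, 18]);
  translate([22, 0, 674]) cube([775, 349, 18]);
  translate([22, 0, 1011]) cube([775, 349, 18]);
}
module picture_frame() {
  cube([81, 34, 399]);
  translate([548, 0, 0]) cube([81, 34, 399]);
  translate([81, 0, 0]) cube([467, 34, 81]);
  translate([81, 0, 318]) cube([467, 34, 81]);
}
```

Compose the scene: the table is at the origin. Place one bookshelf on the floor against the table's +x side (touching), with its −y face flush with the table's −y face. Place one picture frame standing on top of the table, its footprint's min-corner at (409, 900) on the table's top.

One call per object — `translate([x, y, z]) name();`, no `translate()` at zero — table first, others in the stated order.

table();
translate([1184, 0, 0]) bookshelf();
translate([409, 900, 765]) picture_frame();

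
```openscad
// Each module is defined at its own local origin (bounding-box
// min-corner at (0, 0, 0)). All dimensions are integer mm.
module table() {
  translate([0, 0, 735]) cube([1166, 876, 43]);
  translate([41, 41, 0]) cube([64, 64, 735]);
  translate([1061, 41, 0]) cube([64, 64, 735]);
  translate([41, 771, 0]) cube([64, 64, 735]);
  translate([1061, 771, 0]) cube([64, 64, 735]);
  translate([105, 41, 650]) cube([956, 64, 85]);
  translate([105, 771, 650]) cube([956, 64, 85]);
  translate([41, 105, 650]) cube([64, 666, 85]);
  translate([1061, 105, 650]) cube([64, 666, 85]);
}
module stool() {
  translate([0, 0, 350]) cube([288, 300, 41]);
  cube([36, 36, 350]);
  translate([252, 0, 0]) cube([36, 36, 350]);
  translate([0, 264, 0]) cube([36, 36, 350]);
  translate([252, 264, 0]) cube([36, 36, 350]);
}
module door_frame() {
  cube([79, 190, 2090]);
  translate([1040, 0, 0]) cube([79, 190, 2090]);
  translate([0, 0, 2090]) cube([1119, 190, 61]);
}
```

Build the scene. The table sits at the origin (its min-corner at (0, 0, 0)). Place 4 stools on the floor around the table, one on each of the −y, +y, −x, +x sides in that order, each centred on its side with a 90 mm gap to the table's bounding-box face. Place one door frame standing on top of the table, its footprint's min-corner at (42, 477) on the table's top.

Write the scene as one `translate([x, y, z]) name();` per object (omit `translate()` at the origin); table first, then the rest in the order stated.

table();
translate([439, -390, 0]) stool();
translate([439, 966, 0]) stool();
translate([-378, 288, 0]) stool();
translate([1256, 288, 0]) stool();
translate([42, 477, 778]) door_frame();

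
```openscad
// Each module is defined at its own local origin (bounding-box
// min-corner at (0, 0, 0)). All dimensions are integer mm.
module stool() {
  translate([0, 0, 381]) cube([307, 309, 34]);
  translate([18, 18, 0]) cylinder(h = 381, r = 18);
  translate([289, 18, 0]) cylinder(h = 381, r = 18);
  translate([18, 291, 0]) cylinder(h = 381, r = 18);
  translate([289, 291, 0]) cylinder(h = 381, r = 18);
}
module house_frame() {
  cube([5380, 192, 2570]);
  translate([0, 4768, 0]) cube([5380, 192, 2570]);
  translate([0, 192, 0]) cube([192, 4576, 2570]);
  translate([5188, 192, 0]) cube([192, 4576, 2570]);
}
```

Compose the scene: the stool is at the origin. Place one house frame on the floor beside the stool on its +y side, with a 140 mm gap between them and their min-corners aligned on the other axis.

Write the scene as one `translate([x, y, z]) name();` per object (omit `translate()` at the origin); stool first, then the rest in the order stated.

stool();
translate([0, 449, 0]) house_frame();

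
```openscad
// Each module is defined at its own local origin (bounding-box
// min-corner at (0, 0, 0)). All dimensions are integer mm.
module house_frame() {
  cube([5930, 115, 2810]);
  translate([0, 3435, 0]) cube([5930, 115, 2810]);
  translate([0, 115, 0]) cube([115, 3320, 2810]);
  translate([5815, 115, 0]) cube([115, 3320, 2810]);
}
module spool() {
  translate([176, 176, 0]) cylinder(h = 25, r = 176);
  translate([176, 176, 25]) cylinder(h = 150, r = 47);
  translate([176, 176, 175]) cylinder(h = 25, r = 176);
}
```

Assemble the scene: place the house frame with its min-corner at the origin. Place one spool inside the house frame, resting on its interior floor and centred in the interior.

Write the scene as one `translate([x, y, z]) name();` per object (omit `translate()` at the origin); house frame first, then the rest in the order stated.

house_frame();
translate([2789, 1599, 0]) spool();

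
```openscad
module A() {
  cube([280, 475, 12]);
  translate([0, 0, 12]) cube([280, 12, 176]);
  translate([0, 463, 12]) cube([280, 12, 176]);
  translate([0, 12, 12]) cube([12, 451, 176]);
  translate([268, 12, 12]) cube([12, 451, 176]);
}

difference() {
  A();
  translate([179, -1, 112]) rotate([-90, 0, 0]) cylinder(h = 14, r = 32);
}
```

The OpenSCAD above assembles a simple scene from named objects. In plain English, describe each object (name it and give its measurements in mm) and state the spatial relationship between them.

A is an open storage box with external size 280×475×188 mm and wall thickness 12 mm (the base is also 12 mm thick). The base covers the whole footprint; the four walls stand on the base, with the y-facing walls full-width and the x-facing walls fitting between their inner faces.

The open box has a circular hole of radius 32 mm through its front wall, centred at (x = 179, z = 112).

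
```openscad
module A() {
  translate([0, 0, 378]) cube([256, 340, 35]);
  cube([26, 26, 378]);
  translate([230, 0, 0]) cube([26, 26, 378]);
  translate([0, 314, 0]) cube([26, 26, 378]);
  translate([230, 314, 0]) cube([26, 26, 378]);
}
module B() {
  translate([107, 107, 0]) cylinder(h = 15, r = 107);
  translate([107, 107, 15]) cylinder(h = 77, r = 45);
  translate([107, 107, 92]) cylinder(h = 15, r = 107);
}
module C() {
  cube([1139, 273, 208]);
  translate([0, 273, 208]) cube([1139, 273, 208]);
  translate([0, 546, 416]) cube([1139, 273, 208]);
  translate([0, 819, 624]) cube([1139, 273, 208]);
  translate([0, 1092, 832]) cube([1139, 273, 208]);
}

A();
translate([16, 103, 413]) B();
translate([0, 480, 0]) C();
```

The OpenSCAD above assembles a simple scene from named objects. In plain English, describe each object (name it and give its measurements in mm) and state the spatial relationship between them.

A is a four-legged stool. The seat is a 256×340×35 mm slab whose top surface is at z = 413 mm; four square legs, each 26×26 mm in cross-section, run from the floor (z = 0) to the underside of the seat, each flush with a corner of the seat.

B is a spool: two coaxial disc flanges of radius 107 mm and thickness 15 mm, joined by a core cylinder of radius 45 mm and height 77 mm. The lower flange rests on z = 0 and the three cylinders share a vertical axis.

C is a straight staircase of 5 solid steps. Each step is 1139 mm wide (x), 273 mm deep (y, the going) and 208 mm tall (the rise). The first step rests on the floor; each subsequent step sits one going further in +y and one rise higher in +z, directly behind and above the previous step with no overlap.

The spool is on top of the stool. The staircase is on the floor beside the stool on its +y side.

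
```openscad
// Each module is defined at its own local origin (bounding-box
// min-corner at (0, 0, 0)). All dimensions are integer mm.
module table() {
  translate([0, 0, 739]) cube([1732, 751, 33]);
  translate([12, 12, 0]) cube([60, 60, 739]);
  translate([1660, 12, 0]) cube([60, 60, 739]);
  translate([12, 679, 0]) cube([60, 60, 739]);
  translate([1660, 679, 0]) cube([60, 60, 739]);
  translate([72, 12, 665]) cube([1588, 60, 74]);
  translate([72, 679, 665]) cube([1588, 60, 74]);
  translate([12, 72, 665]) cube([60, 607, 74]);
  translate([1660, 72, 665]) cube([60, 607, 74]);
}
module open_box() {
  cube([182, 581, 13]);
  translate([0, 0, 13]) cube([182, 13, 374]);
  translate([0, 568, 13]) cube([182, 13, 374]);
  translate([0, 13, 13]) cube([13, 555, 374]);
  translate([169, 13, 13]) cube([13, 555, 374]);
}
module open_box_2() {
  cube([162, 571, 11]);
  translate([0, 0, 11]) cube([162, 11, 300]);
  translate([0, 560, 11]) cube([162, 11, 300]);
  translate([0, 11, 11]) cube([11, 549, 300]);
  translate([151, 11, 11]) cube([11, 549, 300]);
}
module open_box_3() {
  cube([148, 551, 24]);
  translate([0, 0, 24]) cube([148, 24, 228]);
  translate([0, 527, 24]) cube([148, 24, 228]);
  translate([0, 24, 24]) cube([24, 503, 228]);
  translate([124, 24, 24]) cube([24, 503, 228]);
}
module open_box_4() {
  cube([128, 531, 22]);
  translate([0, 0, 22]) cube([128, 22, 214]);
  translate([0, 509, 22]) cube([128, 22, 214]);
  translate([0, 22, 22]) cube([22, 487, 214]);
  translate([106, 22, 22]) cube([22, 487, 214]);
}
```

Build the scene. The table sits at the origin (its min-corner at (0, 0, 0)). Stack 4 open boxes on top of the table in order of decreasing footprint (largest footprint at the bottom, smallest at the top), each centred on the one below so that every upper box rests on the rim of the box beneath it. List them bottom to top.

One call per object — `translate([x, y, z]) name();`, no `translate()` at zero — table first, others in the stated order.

table();
translate([775, 85, 772]) open_box();
translate([785, 90, 1159]) open_box_2();
translate([792, 100, 1470]) open_box_3();
translate([802, 110, 1722]) open_box_4();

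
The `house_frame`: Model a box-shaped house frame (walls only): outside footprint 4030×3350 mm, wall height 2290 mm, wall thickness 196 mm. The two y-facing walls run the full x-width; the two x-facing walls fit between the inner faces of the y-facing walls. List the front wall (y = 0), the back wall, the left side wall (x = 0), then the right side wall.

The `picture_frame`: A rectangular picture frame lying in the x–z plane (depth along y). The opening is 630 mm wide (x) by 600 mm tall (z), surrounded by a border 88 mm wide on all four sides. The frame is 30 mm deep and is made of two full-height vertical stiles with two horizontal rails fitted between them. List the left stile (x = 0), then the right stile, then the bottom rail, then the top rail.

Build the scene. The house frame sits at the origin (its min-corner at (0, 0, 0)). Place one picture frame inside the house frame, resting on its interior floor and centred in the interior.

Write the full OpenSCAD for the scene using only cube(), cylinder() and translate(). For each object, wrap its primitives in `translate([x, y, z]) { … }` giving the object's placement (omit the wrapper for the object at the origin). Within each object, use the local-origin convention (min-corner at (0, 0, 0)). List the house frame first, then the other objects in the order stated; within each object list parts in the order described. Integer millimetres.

cube([4030, 196, 2290]);
translate([0, 3154, 0]) cube([4030, 196, 2290]);
translate([0, 196, 0]) cube([196, 2958, 2290]);
translate([3834, 196, 0]) cube([196, 2958, 2290]);
translate([1612, 1660, 0]) {
  cube([88, 30, 776]);
  translate([718, 0, 0]) cube([88, 30, 776]);
  translate([88, 0, 0]) cube([630, 30, 88]);
  translate([88, 0, 688]) cube([630, 30, 88]);
}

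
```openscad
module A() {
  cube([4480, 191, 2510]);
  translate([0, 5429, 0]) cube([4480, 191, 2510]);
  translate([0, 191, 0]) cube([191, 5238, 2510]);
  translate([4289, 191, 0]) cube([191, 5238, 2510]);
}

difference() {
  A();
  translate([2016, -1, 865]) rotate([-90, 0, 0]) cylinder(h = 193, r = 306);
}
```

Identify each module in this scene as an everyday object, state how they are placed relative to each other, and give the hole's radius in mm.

The subtracted cylinder has r = 306 mm.

A is a house frame. The house frame has a circular hole through its front wall. The hole's radius is 306 mm.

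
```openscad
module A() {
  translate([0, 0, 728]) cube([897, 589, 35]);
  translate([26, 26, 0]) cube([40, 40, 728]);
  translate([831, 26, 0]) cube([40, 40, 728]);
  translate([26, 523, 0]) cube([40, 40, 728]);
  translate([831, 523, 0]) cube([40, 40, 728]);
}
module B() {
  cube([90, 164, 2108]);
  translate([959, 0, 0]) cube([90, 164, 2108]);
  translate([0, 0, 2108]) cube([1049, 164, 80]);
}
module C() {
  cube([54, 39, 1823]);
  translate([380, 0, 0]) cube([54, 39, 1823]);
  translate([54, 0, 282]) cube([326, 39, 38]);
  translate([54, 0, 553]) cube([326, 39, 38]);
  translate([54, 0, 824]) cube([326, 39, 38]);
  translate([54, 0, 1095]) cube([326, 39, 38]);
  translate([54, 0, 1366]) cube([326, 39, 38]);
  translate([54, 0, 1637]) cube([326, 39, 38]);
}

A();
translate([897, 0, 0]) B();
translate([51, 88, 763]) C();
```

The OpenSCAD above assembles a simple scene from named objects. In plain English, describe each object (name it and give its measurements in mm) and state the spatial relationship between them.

A is a table with a 897×589 mm rectangular top, 35 mm thick, top surface at z = 763 mm, supported by four 40×40 mm square legs, each inset 26 mm from the nearest pair of top edges, running from the floor.

B is a rectangular door frame: two vertical jambs of 90×164 mm section, 2108 mm tall, with a clear opening 869 mm wide between their inner faces. A header 80 mm tall and 164 mm deep lies on top of the jambs and spans the full outside width.

C is a straight ladder. Two 54×39 mm vertical rails, 1823 mm tall, stand 434 mm apart (outside-to-outside) with their front faces coplanar on the −y side. 6 rungs, each 39 mm deep and 38 mm tall, span between the inner faces of the rails, front faces flush with the rails. The lowest rung's underside is at z = 282 mm and rungs are spaced 271 mm apart (underside to underside).

The door frame is against the table's +x side, with their −y faces flush. The ladder is on top of the table.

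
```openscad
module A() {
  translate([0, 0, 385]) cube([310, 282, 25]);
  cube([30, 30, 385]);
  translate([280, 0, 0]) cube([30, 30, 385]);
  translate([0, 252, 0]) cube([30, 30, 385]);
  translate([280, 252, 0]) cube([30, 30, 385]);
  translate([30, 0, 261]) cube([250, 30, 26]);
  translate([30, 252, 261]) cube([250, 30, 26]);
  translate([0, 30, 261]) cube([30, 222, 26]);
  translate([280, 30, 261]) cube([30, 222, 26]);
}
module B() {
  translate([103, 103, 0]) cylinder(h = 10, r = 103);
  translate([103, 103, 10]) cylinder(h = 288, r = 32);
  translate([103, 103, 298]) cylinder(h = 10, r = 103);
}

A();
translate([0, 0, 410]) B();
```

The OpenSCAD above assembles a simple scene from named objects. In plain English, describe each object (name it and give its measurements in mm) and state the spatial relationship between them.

A is a four-legged stool. The seat is 310×282 mm, 25 mm thick, top at z = 410 mm. It stands on four square legs, each 30×30 mm in cross-section, from z = 0 to the seat underside, each flush with a corner of the seat. Four stretchers, 30 mm wide and 26 mm tall, connect adjacent legs with their undersides at z = 261 mm, each running between the inner faces of the legs it joins and aligned with the legs' outer faces on the other axis.

B is a spool: two coaxial disc flanges of radius 103 mm and thickness 10 mm, joined by a core cylinder of radius 32 mm and height 288 mm. The lower flange rests on z = 0 and the three cylinders share a vertical axis.

The spool is on top of the stool.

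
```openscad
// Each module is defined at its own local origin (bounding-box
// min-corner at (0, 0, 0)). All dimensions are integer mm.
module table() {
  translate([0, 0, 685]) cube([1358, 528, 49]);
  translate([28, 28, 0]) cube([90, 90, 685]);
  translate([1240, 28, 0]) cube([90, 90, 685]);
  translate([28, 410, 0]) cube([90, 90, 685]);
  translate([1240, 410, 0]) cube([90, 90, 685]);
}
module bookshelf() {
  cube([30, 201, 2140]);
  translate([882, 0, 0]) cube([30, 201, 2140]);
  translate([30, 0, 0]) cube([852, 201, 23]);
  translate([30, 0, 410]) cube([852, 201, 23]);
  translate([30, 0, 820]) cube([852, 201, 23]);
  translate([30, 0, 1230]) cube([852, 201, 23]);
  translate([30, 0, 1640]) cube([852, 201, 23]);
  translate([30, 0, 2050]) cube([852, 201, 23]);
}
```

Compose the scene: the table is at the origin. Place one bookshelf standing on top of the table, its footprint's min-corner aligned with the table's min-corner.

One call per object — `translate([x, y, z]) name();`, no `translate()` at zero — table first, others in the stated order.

table();
translate([0, 0, 734]) bookshelf();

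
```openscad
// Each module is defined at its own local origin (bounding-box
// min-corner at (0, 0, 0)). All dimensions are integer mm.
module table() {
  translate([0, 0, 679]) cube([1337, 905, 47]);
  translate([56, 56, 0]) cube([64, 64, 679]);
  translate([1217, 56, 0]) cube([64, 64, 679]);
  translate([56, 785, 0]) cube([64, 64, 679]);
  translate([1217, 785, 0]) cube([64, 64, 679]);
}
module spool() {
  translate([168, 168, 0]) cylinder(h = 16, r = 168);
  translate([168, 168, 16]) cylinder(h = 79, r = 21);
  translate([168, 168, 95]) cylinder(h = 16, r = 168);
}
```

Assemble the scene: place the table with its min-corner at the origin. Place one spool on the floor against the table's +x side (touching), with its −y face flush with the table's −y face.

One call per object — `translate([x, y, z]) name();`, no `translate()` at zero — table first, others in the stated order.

table();
translate([1337, 0, 0]) spool();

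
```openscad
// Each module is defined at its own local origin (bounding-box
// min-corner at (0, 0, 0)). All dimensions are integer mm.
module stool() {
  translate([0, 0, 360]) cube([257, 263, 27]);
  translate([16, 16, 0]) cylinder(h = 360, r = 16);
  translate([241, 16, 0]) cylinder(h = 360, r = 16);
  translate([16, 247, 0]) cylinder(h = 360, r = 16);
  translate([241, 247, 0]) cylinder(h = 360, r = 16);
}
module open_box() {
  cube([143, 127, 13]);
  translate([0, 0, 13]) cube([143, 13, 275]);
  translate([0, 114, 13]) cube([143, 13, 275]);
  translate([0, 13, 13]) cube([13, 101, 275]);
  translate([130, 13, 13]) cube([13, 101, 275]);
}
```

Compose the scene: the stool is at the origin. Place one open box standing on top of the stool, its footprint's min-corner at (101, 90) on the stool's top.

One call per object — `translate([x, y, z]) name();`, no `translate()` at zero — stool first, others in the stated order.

stool();
translate([101, 90, 387]) open_box();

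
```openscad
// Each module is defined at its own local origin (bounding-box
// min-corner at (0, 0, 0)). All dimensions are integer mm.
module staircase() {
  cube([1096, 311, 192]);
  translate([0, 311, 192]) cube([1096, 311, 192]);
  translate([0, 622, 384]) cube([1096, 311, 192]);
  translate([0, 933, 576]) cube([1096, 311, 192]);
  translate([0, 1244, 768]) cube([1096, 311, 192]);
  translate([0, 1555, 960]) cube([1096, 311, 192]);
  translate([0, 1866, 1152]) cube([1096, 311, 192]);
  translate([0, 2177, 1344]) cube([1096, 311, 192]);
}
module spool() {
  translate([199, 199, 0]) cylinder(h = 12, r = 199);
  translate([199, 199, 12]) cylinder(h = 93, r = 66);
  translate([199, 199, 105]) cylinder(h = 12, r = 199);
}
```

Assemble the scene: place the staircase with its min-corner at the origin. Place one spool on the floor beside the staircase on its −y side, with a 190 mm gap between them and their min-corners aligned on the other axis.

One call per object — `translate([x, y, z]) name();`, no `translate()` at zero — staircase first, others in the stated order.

staircase();
translate([0, -588, 0]) spool();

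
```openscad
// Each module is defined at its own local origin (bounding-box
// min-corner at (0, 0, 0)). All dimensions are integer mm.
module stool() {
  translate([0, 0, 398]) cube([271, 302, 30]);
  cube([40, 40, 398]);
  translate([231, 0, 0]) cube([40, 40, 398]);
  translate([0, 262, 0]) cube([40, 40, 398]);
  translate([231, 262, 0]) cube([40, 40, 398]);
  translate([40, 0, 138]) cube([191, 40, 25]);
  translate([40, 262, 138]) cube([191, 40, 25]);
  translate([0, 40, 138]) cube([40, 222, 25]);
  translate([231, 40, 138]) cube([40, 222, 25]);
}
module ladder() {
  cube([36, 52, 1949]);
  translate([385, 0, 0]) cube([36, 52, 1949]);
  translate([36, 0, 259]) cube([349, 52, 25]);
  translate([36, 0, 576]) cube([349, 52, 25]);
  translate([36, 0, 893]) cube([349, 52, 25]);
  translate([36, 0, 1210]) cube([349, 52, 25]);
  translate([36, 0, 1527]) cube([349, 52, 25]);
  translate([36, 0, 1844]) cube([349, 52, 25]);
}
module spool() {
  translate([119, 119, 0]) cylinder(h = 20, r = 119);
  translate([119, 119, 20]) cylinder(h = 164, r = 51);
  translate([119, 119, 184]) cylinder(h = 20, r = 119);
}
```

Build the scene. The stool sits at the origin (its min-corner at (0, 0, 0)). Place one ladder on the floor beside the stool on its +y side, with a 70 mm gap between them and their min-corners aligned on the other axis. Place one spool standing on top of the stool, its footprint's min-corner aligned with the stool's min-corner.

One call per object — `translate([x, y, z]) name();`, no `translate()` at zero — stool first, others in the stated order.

stool();
translate([0, 372, 0]) ladder();
translate([0, 0, 428]) spool();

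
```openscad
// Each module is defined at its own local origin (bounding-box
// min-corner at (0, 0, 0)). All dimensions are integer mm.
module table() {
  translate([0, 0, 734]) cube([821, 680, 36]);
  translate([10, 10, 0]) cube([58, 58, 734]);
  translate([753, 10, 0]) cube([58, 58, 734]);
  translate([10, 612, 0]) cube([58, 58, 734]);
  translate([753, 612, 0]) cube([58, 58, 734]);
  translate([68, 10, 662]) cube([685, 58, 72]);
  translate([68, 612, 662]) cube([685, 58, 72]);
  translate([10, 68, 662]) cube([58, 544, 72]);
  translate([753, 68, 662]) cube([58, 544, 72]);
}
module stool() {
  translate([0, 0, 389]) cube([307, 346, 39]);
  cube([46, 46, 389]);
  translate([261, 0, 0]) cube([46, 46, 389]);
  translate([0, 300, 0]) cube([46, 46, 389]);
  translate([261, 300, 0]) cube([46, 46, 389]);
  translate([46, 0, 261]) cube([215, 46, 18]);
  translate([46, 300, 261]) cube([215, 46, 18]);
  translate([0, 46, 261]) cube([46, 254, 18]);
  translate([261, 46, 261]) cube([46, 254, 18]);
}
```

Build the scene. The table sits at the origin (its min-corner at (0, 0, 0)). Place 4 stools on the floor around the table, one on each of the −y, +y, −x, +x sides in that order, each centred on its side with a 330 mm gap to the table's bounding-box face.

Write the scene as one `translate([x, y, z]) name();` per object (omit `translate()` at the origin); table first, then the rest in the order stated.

table();
translate([257, -676, 0]) stool();
translate([257, 1010, 0]) stool();
translate([-637, 167, 0]) stool();
translate([1151, 167, 0]) stool();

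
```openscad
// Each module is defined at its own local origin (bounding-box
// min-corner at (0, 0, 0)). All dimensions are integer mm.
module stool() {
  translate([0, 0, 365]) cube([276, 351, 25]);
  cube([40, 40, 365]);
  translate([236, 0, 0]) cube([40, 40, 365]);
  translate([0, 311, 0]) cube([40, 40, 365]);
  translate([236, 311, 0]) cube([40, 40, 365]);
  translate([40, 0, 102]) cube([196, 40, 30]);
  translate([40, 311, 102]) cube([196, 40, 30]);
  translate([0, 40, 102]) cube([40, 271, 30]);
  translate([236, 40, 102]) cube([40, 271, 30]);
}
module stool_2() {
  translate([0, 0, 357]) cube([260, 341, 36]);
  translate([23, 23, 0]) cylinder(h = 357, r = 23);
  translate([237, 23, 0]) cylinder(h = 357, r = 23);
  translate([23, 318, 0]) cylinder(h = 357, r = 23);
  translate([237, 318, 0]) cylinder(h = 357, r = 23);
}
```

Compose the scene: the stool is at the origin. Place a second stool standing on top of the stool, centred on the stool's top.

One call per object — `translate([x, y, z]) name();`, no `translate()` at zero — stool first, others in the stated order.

stool();
translate([8, 5, 390]) stool_2();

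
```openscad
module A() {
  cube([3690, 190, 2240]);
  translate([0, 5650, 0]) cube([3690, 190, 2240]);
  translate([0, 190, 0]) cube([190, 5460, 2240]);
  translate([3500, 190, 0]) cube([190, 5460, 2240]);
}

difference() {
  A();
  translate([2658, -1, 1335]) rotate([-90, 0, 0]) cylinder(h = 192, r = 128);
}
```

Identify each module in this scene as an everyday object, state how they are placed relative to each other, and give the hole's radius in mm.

The subtracted cylinder has r = 128 mm.

A is a house frame. The house frame has a circular hole through its front wall. The hole's radius is 128 mm.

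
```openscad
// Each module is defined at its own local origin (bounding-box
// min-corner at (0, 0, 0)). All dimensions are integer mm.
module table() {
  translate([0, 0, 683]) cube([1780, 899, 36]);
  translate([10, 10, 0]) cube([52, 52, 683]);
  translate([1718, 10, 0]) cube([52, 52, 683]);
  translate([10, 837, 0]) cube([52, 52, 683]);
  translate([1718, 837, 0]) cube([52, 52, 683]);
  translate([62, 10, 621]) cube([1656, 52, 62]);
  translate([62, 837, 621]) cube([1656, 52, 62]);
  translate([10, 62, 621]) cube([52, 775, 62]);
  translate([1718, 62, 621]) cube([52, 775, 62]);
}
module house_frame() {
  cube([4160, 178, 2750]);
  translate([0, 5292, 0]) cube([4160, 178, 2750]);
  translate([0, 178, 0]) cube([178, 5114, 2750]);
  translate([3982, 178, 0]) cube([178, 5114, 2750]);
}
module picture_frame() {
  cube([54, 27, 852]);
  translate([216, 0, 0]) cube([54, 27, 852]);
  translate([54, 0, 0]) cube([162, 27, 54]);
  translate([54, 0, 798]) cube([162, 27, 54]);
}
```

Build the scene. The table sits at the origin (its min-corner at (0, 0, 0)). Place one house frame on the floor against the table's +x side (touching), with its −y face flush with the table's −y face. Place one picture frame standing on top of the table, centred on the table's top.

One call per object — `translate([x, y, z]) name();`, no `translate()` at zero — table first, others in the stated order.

table();
translate([1780, 0, 0]) house_frame();
translate([755, 436, 719]) picture_frame();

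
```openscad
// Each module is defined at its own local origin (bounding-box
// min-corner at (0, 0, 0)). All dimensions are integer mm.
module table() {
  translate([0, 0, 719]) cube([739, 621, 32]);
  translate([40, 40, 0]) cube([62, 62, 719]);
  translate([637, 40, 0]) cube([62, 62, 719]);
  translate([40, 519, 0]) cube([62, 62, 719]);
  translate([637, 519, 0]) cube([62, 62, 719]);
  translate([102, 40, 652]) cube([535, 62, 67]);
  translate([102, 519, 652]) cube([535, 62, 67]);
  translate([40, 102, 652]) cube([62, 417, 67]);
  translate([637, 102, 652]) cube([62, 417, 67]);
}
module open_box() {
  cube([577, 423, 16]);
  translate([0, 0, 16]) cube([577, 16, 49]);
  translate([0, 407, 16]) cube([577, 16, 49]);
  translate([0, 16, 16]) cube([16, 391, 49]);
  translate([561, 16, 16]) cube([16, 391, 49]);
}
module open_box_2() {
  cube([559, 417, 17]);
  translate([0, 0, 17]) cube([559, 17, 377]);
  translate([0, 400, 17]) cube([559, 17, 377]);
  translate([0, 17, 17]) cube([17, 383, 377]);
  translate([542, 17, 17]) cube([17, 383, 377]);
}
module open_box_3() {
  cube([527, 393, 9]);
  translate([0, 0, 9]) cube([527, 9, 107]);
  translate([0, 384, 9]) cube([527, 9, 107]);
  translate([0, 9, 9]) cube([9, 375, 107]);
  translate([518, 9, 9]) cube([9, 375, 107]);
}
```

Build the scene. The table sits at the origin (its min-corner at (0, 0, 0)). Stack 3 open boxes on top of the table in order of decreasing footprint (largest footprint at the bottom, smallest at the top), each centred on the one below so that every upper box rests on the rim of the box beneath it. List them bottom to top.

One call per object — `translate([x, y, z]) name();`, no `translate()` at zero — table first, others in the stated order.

table();
translate([81, 99, 751]) open_box();
translate([90, 102, 816]) open_box_2();
translate([106, 114, 1210]) open_box_3();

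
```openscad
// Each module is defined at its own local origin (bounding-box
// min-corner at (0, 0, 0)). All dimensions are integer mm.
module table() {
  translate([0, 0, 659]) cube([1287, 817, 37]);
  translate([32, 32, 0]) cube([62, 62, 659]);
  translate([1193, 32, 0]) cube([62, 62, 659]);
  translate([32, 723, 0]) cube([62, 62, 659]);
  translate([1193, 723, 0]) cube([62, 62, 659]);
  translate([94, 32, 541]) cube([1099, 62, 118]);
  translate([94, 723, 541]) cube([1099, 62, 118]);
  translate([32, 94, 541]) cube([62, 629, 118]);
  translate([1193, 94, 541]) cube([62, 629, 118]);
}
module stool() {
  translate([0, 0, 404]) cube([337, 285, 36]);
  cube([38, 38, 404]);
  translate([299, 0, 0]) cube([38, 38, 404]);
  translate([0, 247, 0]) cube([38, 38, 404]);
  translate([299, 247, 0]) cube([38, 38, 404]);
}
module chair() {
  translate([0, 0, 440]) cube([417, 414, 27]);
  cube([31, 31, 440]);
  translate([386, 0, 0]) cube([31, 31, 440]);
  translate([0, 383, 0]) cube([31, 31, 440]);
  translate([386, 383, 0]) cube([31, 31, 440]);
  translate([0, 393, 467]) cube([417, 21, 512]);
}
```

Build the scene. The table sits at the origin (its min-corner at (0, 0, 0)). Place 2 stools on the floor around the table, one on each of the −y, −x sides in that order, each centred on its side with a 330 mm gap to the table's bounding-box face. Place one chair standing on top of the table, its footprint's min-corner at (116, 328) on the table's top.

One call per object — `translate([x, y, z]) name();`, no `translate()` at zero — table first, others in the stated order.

table();
translate([475, -615, 0]) stool();
translate([-667, 266, 0]) stool();
translate([116, 328, 696]) chair();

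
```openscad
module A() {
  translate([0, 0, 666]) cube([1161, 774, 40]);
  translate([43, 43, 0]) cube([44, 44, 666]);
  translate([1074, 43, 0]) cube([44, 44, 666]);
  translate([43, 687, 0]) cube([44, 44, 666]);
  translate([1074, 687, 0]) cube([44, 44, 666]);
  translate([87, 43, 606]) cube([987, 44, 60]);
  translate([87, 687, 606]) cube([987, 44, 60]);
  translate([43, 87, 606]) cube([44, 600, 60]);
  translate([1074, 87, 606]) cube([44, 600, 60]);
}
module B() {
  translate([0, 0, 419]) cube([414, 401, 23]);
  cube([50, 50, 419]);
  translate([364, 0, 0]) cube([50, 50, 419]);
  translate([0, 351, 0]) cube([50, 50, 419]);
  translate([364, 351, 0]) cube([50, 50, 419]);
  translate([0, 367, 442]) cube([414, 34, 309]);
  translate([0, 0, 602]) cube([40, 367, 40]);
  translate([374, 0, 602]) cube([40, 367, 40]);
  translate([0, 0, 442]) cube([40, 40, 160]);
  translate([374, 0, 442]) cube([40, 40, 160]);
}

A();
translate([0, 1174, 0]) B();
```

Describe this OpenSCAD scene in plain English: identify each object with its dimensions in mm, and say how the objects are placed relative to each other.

A is a table with a 1161×774 mm rectangular top, 40 mm thick, top surface at z = 706 mm, supported by four 44×44 mm square legs, each inset 43 mm from the nearest pair of top edges, running from the floor. Four apron rails, 44 mm thick and 60 mm tall, run between adjacent legs with their top edges flush with the underside of the top and their outer faces flush with the legs' outer faces.

B is a chair. The seat is a 414×401×23 mm slab with its top at z = 442 mm, on four 50×50 mm corner legs (flush with the seat edges, standing on z = 0). A flat backrest 34 mm thick, 309 mm tall, spans the full seat width and rises from the seat top along its +y edge, rear face flush with the rear of the seat. Two armrests of 40×40 mm section run along each side from the seat's front edge to the front of the backrest, top faces 200 mm above the seat top and outer faces flush with the seat's x-edges; a 40×40 mm post under the front of each armrest stands on the seat at the front corner.

The chair is on the floor beside the table on its +y side.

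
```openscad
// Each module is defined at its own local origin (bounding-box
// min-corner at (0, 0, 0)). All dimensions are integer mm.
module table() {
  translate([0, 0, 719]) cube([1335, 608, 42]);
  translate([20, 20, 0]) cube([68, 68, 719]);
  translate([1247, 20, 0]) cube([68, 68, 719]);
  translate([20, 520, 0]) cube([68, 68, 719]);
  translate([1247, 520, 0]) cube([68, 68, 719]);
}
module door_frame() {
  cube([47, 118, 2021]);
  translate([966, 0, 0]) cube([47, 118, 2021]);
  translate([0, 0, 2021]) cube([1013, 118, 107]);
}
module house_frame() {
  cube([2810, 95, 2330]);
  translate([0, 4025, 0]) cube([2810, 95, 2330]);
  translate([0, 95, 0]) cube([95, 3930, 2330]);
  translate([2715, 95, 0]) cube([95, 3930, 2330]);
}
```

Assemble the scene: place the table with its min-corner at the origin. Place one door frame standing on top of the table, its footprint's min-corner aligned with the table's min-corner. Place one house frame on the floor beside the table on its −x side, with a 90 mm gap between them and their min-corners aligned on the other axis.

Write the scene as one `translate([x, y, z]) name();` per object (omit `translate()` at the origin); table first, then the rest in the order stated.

table();
translate([0, 0, 761]) door_frame();
translate([-2900, 0, 0]) house_frame();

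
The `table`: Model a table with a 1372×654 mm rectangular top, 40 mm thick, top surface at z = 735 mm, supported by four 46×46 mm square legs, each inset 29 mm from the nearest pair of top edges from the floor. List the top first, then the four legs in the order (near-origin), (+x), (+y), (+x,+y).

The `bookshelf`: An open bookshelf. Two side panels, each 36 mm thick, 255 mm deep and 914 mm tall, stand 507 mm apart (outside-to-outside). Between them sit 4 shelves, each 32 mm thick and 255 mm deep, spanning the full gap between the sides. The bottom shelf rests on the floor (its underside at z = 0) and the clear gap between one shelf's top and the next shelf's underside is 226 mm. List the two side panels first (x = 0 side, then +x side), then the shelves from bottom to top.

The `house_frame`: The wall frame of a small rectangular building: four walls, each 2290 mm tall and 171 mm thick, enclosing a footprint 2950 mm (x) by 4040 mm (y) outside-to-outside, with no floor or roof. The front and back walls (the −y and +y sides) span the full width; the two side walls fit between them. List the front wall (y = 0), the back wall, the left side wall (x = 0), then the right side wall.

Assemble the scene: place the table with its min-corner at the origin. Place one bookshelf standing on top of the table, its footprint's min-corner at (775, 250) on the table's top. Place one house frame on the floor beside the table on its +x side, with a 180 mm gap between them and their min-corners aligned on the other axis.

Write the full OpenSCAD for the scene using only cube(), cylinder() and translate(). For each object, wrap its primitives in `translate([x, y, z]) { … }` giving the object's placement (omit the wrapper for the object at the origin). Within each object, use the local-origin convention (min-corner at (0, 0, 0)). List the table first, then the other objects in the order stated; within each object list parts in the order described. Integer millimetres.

translate([0, 0, 695]) cube([1372, 654, 40]);
translate([29, 29, 0]) cube([46, 46, 695]);
translate([1297, 29, 0]) cube([46, 46, 695]);
translate([29, 579, 0]) cube([46, 46, 695]);
translate([1297, 579, 0]) cube([46, 46, 695]);
translate([775, 250, 735]) {
  cube([36, 255, 914]);
  translate([471, 0, 0]) cube([36, 255, 914]);
  translate([36, 0, 0]) cube([435, 255, 32]);
  translate([36, 0, 258]) cube([435, 255, 32]);
  translate([36, 0, 516]) cube([435, 255, 32]);
  translate([36, 0, 774]) cube([435, 255, 32]);
}
translate([1552, 0, 0]) {
  cube([2950, 171, 2290]);
  translate([0, 3869, 0]) cube([2950, 171, 2290]);
  translate([0, 171, 0]) cube([171, 3698, 2290]);
  translate([2779, 171, 0]) cube([171, 3698, 2290]);
}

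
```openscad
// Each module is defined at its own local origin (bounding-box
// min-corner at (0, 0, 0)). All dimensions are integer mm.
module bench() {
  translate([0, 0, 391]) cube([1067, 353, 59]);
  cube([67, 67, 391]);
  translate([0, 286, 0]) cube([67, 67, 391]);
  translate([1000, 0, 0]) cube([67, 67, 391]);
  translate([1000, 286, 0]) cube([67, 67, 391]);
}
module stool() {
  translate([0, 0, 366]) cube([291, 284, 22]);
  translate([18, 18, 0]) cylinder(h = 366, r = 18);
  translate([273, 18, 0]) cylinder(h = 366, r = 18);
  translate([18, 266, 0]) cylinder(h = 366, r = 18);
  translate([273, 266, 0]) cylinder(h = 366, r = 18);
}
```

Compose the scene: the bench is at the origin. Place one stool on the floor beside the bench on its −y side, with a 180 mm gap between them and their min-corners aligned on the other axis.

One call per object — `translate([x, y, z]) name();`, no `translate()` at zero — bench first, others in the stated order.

bench();
translate([0, -464, 0]) stool();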